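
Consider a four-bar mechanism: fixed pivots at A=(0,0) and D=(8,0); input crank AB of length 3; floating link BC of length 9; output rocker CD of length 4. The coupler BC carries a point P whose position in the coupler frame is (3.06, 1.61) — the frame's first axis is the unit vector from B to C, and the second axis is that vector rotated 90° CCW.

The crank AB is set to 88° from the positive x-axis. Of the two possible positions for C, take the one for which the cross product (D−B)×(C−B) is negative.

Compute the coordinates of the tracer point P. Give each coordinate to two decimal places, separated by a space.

A=(0,0), D=(8.00,0)
B = A + 3.00·(cos88°, sin88°) = (0.1047, 2.9982)
|BD| = 8.4454
circle(B,9.00) ∩ circle(D,4.00): a=8.0709, h=3.9824
  candidates: C₊=(9.0637,3.8560) cross=33.633; C₋=(6.2361,-3.5901) cross=-33.633
  mode - wants cross < 0 → take C=(6.2361,-3.5901) (cross=-33.633)
ex = (C−B)/|BC| = (0.6813,-0.7320); ey = (0.7320,0.6813)
P = B + 3.06·ex + 1.61·ey = (3.3680,1.8550)

3.37 1.86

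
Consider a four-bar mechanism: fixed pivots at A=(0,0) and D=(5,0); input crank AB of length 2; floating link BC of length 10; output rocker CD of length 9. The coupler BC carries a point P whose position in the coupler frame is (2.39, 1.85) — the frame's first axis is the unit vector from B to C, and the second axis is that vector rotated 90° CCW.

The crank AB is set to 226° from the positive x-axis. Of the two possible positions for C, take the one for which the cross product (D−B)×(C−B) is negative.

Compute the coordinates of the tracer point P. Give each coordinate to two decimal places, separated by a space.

A=(0,0), D=(5.00,0)
B = A + 2.00·(cos226°, sin226°) = (-1.3893, -1.4387)
|BD| = 6.5493
circle(B,10.00) ∩ circle(D,9.00): a=4.7252, h=8.8132
  candidates: C₊=(1.2845,8.1972) cross=57.720; C₋=(5.1564,-8.9986) cross=-57.720
  mode - wants cross < 0 → take C=(5.1564,-8.9986) (cross=-57.720)
ex = (C−B)/|BC| = (0.6546,-0.7560); ey = (0.7560,0.6546)
P = B + 2.39·ex + 1.85·ey = (1.5737,-2.0345)

1.57 -2.03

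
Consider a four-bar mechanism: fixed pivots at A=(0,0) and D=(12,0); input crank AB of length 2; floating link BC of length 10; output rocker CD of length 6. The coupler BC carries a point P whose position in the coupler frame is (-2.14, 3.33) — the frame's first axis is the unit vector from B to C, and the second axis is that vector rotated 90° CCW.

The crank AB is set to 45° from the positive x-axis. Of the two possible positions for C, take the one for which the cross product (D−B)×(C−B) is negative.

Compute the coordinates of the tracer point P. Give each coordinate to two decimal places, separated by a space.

1.99 5.33

A=(0,0), D=(12.00,0)
B = A + 2.00·(cos45°, sin45°) = (1.4142, 1.4142)
|BD| = 10.6798
circle(B,10.00) ∩ circle(D,6.00): a=8.3362, h=5.5234
  candidates: C₊=(10.4084,5.7851) cross=58.989; C₋=(8.9456,-5.1644) cross=-58.989
  mode - wants cross < 0 → take C=(8.9456,-5.1644) (cross=-58.989)
ex = (C−B)/|BC| = (0.7531,-0.6579); ey = (0.6579,0.7531)
P = B + -2.14·ex + 3.33·ey = (1.9932,5.3300)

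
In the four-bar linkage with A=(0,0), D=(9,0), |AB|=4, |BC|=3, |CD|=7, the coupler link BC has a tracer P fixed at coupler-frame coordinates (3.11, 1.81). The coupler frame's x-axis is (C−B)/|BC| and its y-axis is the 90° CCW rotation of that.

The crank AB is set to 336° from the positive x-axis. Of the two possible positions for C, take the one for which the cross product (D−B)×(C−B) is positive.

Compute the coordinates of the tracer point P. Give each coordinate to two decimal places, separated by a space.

A=(0,0), D=(9.00,0)
B = A + 4.00·(cos336°, sin336°) = (3.6542, -1.6269)
|BD| = 5.5879
circle(B,3.00) ∩ circle(D,7.00): a=-0.7852, h=2.8954
  candidates: C₊=(2.0600,0.9144) cross=16.179; C₋=(3.7460,-4.6255) cross=-16.179
  mode + wants cross > 0 → take C=(2.0600,0.9144) (cross=16.179)
ex = (C−B)/|BC| = (-0.5314,0.8471); ey = (-0.8471,-0.5314)
P = B + 3.11·ex + 1.81·ey = (0.4682,0.0458)

0.47 0.05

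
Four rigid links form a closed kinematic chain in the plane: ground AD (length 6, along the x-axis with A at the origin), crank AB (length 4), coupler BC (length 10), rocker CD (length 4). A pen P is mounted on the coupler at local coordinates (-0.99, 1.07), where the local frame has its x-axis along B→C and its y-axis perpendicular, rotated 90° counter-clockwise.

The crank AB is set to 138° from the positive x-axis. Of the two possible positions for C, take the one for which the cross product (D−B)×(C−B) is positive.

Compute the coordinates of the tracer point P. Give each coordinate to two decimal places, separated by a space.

-4.08 3.62

A=(0,0), D=(6.00,0)
B = A + 4.00·(cos138°, sin138°) = (-2.9726, 2.6765)
|BD| = 9.3633
circle(B,10.00) ∩ circle(D,4.00): a=9.1672, h=3.9952
  candidates: C₊=(6.9542,3.8845) cross=37.408; C₋=(4.6701,-3.7725) cross=-37.408
  mode + wants cross > 0 → take C=(6.9542,3.8845) (cross=37.408)
ex = (C−B)/|BC| = (0.9927,0.1208); ey = (-0.1208,0.9927)
P = B + -0.99·ex + 1.07·ey = (-4.0846,3.6191)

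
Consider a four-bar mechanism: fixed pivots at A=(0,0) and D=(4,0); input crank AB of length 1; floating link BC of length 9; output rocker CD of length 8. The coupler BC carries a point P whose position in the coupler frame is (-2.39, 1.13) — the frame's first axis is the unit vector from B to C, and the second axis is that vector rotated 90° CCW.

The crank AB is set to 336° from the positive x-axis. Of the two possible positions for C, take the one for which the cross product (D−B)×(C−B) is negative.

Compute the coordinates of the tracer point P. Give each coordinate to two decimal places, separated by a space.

0.43 2.19

A=(0,0), D=(4.00,0)
B = A + 1.00·(cos336°, sin336°) = (0.9135, -0.4067)
|BD| = 3.1131
circle(B,9.00) ∩ circle(D,8.00): a=4.2869, h=7.9134
  candidates: C₊=(4.1298,7.9989) cross=24.636; C₋=(6.1976,-7.6922) cross=-24.636
  mode - wants cross < 0 → take C=(6.1976,-7.6922) (cross=-24.636)
ex = (C−B)/|BC| = (0.5871,-0.8095); ey = (0.8095,0.5871)
P = B + -2.39·ex + 1.13·ey = (0.4251,2.1914)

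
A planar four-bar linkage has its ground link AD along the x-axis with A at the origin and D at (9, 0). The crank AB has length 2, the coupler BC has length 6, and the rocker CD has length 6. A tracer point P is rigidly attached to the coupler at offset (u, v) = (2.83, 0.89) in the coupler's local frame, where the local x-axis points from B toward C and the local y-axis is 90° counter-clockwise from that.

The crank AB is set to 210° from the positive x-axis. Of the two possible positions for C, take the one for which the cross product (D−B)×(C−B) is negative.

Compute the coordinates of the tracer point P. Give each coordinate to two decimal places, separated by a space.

1.23 -1.17

A=(0,0), D=(9.00,0)
B = A + 2.00·(cos210°, sin210°) = (-1.7321, -1.0000)
|BD| = 10.7785
circle(B,6.00) ∩ circle(D,6.00): a=5.3893, h=2.6374
  candidates: C₊=(3.3893,2.1260) cross=28.427; C₋=(3.8787,-3.1260) cross=-28.427
  mode - wants cross < 0 → take C=(3.8787,-3.1260) (cross=-28.427)
ex = (C−B)/|BC| = (0.9351,-0.3543); ey = (0.3543,0.9351)
P = B + 2.83·ex + 0.89·ey = (1.2297,-1.1705)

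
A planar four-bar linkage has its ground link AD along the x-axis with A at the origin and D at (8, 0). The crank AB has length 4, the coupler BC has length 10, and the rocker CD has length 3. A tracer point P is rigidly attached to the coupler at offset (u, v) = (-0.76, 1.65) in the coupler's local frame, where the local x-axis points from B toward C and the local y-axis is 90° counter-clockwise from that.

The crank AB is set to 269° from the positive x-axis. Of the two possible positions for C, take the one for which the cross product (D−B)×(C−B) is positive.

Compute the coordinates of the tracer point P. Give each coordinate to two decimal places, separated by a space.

A=(0,0), D=(8.00,0)
B = A + 4.00·(cos269°, sin269°) = (-0.0698, -3.9994)
|BD| = 9.0065
circle(B,10.00) ∩ circle(D,3.00): a=9.5552, h=2.9494
  candidates: C₊=(7.1819,2.8863) cross=26.564; C₋=(9.8013,-2.3990) cross=-26.564
  mode + wants cross > 0 → take C=(7.1819,2.8863) (cross=26.564)
ex = (C−B)/|BC| = (0.7252,0.6886); ey = (-0.6886,0.7252)
P = B + -0.76·ex + 1.65·ey = (-1.7571,-3.3262)

-1.76 -3.33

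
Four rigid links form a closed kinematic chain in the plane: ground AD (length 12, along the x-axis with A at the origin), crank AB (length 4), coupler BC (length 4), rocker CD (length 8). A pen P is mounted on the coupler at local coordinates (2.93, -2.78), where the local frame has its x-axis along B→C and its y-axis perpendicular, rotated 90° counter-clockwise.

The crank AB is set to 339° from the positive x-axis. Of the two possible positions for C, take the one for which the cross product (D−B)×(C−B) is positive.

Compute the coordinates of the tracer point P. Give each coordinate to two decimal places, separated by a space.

A=(0,0), D=(12.00,0)
B = A + 4.00·(cos339°, sin339°) = (3.7343, -1.4335)
|BD| = 8.3891
circle(B,4.00) ∩ circle(D,8.00): a=1.3337, h=3.7711
  candidates: C₊=(4.4040,2.5101) cross=31.636; C₋=(5.6928,-4.9212) cross=-31.636
  mode + wants cross > 0 → take C=(4.4040,2.5101) (cross=31.636)
ex = (C−B)/|BC| = (0.1674,0.9859); ey = (-0.9859,0.1674)
P = B + 2.93·ex + -2.78·ey = (6.9656,0.9898)

6.97 0.99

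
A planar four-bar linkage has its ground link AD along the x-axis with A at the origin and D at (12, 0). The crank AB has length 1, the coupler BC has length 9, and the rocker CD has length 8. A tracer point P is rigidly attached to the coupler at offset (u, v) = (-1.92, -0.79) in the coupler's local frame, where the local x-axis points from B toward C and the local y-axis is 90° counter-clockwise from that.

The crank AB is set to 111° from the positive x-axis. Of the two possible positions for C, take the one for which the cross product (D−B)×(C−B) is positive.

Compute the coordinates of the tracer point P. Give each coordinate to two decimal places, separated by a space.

A=(0,0), D=(12.00,0)
B = A + 1.00·(cos111°, sin111°) = (-0.3584, 0.9336)
|BD| = 12.3936
circle(B,9.00) ∩ circle(D,8.00): a=6.8826, h=5.7991
  candidates: C₊=(6.9415,6.1977) cross=71.871; C₋=(6.0679,-5.3675) cross=-71.871
  mode + wants cross > 0 → take C=(6.9415,6.1977) (cross=71.871)
ex = (C−B)/|BC| = (0.8111,0.5849); ey = (-0.5849,0.8111)
P = B + -1.92·ex + -0.79·ey = (-1.4536,-0.8302)

-1.45 -0.83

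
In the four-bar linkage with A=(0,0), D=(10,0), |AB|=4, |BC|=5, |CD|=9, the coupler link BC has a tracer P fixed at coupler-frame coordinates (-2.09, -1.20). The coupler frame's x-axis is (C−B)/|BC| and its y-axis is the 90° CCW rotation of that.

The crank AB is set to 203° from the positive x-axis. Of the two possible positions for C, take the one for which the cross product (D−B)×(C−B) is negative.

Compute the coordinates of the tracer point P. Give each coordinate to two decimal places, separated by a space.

A=(0,0), D=(10.00,0)
B = A + 4.00·(cos203°, sin203°) = (-3.6820, -1.5629)
|BD| = 13.7710
circle(B,5.00) ∩ circle(D,9.00): a=4.8522, h=1.2065
  candidates: C₊=(1.0019,0.1865) cross=16.615; C₋=(1.2758,-2.2110) cross=-16.615
  mode - wants cross < 0 → take C=(1.2758,-2.2110) (cross=-16.615)
ex = (C−B)/|BC| = (0.9916,-0.1296); ey = (0.1296,0.9916)
P = B + -2.09·ex + -1.20·ey = (-5.9099,-2.4819)

-5.91 -2.48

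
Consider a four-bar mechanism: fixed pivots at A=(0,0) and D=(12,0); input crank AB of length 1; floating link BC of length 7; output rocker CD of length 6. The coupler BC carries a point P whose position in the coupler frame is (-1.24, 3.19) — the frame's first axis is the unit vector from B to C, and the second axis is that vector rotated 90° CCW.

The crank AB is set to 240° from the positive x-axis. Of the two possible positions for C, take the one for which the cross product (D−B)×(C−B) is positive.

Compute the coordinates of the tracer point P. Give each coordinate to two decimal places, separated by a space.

A=(0,0), D=(12.00,0)
B = A + 1.00·(cos240°, sin240°) = (-0.5000, -0.8660)
|BD| = 12.5300
circle(B,7.00) ∩ circle(D,6.00): a=6.7837, h=1.7265
  candidates: C₊=(6.1482,1.3252) cross=21.633; C₋=(6.3868,-2.1196) cross=-21.633
  mode + wants cross > 0 → take C=(6.1482,1.3252) (cross=21.633)
ex = (C−B)/|BC| = (0.9497,0.3130); ey = (-0.3130,0.9497)
P = B + -1.24·ex + 3.19·ey = (-2.6763,1.7755)

-2.68 1.78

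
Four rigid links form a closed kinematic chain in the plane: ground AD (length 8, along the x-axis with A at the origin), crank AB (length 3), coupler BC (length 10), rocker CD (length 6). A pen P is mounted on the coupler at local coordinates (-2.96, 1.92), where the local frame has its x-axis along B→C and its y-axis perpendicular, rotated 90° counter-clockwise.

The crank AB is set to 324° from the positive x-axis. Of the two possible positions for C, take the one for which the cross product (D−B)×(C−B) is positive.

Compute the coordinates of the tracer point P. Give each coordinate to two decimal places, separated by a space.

A=(0,0), D=(8.00,0)
B = A + 3.00·(cos324°, sin324°) = (2.4271, -1.7634)
|BD| = 5.8453
circle(B,10.00) ∩ circle(D,6.00): a=8.3971, h=5.4303
  candidates: C₊=(8.7948,5.9471) cross=31.741; C₋=(12.0712,-4.4075) cross=-31.741
  mode + wants cross > 0 → take C=(8.7948,5.9471) (cross=31.741)
ex = (C−B)/|BC| = (0.6368,0.7710); ey = (-0.7710,0.6368)
P = B + -2.96·ex + 1.92·ey = (-0.9382,-2.8230)

-0.94 -2.82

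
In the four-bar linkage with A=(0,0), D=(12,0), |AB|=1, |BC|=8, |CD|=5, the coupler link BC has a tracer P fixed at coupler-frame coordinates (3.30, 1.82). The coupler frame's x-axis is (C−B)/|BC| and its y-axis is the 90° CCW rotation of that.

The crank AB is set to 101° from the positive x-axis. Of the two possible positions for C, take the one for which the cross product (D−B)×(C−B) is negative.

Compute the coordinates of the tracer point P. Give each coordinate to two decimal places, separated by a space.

3.53 1.56

A=(0,0), D=(12.00,0)
B = A + 1.00·(cos101°, sin101°) = (-0.1908, 0.9816)
|BD| = 12.2303
circle(B,8.00) ∩ circle(D,5.00): a=7.7095, h=2.1361
  candidates: C₊=(7.6653,2.4921) cross=26.125; C₋=(7.3224,-1.7664) cross=-26.125
  mode - wants cross < 0 → take C=(7.3224,-1.7664) (cross=-26.125)
ex = (C−B)/|BC| = (0.9392,-0.3435); ey = (0.3435,0.9392)
P = B + 3.30·ex + 1.82·ey = (3.5336,1.5573)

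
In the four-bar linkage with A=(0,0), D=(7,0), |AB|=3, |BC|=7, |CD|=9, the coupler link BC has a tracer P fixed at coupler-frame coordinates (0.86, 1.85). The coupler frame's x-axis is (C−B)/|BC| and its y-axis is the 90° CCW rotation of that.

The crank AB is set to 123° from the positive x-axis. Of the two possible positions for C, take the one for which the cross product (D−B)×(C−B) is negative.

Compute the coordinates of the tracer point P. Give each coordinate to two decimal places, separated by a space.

A=(0,0), D=(7.00,0)
B = A + 3.00·(cos123°, sin123°) = (-1.6339, 2.5160)
|BD| = 8.9930
circle(B,7.00) ∩ circle(D,9.00): a=2.7174, h=6.4510
  candidates: C₊=(2.7798,7.9492) cross=58.014; C₋=(-0.8299,-4.4377) cross=-58.014
  mode - wants cross < 0 → take C=(-0.8299,-4.4377) (cross=-58.014)
ex = (C−B)/|BC| = (0.1149,-0.9934); ey = (0.9934,0.1149)
P = B + 0.86·ex + 1.85·ey = (0.3026,1.8742)

0.30 1.87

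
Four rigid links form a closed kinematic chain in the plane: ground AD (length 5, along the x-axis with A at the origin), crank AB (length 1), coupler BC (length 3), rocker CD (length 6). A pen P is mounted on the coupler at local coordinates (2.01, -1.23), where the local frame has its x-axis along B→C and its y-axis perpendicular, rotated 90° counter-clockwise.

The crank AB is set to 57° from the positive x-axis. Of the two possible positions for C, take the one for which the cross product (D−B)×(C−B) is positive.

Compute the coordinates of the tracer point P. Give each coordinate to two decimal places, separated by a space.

A=(0,0), D=(5.00,0)
B = A + 1.00·(cos57°, sin57°) = (0.5446, 0.8387)
|BD| = 4.5336
circle(B,3.00) ∩ circle(D,6.00): a=-0.7110, h=2.9145
  candidates: C₊=(0.3851,3.8344) cross=13.213; C₋=(-0.6932,-1.8940) cross=-13.213
  mode + wants cross > 0 → take C=(0.3851,3.8344) (cross=13.213)
ex = (C−B)/|BC| = (-0.0532,0.9986); ey = (-0.9986,-0.0532)
P = B + 2.01·ex + -1.23·ey = (1.6660,2.9112)

1.67 2.91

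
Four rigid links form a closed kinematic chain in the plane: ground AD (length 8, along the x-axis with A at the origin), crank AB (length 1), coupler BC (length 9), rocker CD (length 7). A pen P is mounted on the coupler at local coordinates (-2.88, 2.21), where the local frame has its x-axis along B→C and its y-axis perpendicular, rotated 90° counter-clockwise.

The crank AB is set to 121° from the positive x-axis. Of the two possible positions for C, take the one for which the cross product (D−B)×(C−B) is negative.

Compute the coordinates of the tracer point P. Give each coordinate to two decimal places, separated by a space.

-0.51 4.49

A=(0,0), D=(8.00,0)
B = A + 1.00·(cos121°, sin121°) = (-0.5150, 0.8572)
|BD| = 8.5581
circle(B,9.00) ∩ circle(D,7.00): a=6.1486, h=6.5723
  candidates: C₊=(6.2609,6.7805) cross=56.246; C₋=(4.9444,-6.2979) cross=-56.246
  mode - wants cross < 0 → take C=(4.9444,-6.2979) (cross=-56.246)
ex = (C−B)/|BC| = (0.6066,-0.7950); ey = (0.7950,0.6066)
P = B + -2.88·ex + 2.21·ey = (-0.5051,4.4874)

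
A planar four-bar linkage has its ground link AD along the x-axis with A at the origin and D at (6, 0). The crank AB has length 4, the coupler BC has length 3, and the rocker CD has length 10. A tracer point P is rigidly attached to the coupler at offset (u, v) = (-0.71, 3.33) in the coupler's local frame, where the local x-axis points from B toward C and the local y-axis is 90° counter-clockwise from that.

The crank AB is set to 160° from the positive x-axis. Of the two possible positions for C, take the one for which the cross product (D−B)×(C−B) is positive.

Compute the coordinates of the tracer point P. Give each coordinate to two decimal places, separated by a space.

A=(0,0), D=(6.00,0)
B = A + 4.00·(cos160°, sin160°) = (-3.7588, 1.3681)
|BD| = 9.8542
circle(B,3.00) ∩ circle(D,10.00): a=0.3098, h=2.9840
  candidates: C₊=(-3.0377,4.2801) cross=29.405; C₋=(-3.8663,-1.6300) cross=-29.405
  mode + wants cross > 0 → take C=(-3.0377,4.2801) (cross=29.405)
ex = (C−B)/|BC| = (0.2403,0.9707); ey = (-0.9707,0.2403)
P = B + -0.71·ex + 3.33·ey = (-7.1618,1.4793)

-7.16 1.48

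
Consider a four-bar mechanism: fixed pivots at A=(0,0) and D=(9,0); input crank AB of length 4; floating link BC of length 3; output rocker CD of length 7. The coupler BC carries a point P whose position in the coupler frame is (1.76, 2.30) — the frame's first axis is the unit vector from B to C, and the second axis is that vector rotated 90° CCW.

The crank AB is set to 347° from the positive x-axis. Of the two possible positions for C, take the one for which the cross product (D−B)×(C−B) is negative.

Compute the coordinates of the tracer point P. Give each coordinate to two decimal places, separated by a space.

5.66 -3.20

A=(0,0), D=(9.00,0)
B = A + 4.00·(cos347°, sin347°) = (3.8975, -0.8998)
|BD| = 5.1813
circle(B,3.00) ∩ circle(D,7.00): a=-1.2694, h=2.7182
  candidates: C₊=(2.1753,1.5566) cross=14.084; C₋=(3.1194,-3.7971) cross=-14.084
  mode - wants cross < 0 → take C=(3.1194,-3.7971) (cross=-14.084)
ex = (C−B)/|BC| = (-0.2594,-0.9658); ey = (0.9658,-0.2594)
P = B + 1.76·ex + 2.30·ey = (5.6623,-3.1961)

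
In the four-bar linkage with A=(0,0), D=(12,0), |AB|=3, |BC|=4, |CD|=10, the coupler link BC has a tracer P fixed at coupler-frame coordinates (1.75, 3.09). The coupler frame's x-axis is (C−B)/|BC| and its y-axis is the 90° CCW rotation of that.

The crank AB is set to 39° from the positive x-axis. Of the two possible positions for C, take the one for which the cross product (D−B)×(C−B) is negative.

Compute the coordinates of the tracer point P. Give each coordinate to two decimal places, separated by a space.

A=(0,0), D=(12.00,0)
B = A + 3.00·(cos39°, sin39°) = (2.3314, 1.8880)
|BD| = 9.8512
circle(B,4.00) ∩ circle(D,10.00): a=0.6621, h=3.9448
  candidates: C₊=(3.7373,5.6328) cross=38.861; C₋=(2.2253,-2.1106) cross=-38.861
  mode - wants cross < 0 → take C=(2.2253,-2.1106) (cross=-38.861)
ex = (C−B)/|BC| = (-0.0265,-0.9996); ey = (0.9996,-0.0265)
P = B + 1.75·ex + 3.09·ey = (5.3739,0.0566)

5.37 0.06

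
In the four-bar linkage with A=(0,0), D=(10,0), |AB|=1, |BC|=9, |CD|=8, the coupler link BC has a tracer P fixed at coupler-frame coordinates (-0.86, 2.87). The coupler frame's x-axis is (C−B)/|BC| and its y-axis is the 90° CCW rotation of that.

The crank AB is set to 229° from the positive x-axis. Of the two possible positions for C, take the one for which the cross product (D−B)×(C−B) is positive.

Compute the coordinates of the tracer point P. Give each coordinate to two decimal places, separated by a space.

A=(0,0), D=(10.00,0)
B = A + 1.00·(cos229°, sin229°) = (-0.6561, -0.7547)
|BD| = 10.6828
circle(B,9.00) ∩ circle(D,8.00): a=6.1371, h=6.5831
  candidates: C₊=(5.0006,6.2455) cross=70.325; C₋=(5.9307,-6.8877) cross=-70.325
  mode + wants cross > 0 → take C=(5.0006,6.2455) (cross=70.325)
ex = (C−B)/|BC| = (0.6285,0.7778); ey = (-0.7778,0.6285)
P = B + -0.86·ex + 2.87·ey = (-3.4289,0.3802)

-3.43 0.38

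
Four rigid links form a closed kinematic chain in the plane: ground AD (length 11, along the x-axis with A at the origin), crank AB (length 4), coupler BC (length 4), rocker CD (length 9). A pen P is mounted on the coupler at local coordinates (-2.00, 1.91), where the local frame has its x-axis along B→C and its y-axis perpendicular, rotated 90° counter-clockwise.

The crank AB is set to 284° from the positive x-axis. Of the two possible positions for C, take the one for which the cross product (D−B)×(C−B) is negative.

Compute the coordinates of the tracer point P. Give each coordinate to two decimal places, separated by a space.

0.32 -1.19

A=(0,0), D=(11.00,0)
B = A + 4.00·(cos284°, sin284°) = (0.9677, -3.8812)
|BD| = 10.7569
circle(B,4.00) ∩ circle(D,9.00): a=2.3571, h=3.2317
  candidates: C₊=(2.0000,-0.0167) cross=34.763; C₋=(4.3321,-6.0447) cross=-34.763
  mode - wants cross < 0 → take C=(4.3321,-6.0447) (cross=-34.763)
ex = (C−B)/|BC| = (0.8411,-0.5409); ey = (0.5409,0.8411)
P = B + -2.00·ex + 1.91·ey = (0.3186,-1.1929)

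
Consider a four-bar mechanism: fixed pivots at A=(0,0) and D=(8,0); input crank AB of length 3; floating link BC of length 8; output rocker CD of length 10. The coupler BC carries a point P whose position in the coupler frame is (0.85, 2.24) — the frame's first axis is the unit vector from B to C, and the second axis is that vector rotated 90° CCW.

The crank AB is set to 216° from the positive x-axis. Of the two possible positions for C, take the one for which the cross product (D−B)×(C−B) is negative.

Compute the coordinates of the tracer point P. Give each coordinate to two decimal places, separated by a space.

-0.12 -1.13

A=(0,0), D=(8.00,0)
B = A + 3.00·(cos216°, sin216°) = (-2.4271, -1.7634)
|BD| = 10.5751
circle(B,8.00) ∩ circle(D,10.00): a=3.5854, h=7.1515
  candidates: C₊=(-0.0843,5.8859) cross=75.628; C₋=(2.3007,-8.2169) cross=-75.628
  mode - wants cross < 0 → take C=(2.3007,-8.2169) (cross=-75.628)
ex = (C−B)/|BC| = (0.5910,-0.8067); ey = (0.8067,0.5910)
P = B + 0.85·ex + 2.24·ey = (-0.1177,-1.1253)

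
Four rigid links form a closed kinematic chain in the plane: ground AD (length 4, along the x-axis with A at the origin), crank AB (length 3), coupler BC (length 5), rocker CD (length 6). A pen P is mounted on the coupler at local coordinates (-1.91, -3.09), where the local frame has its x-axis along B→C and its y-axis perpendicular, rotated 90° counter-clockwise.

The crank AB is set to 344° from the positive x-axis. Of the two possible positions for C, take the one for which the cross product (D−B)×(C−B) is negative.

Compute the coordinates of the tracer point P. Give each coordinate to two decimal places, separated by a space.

-0.06 1.31

A=(0,0), D=(4.00,0)
B = A + 3.00·(cos344°, sin344°) = (2.8838, -0.8269)
|BD| = 1.3891
circle(B,5.00) ∩ circle(D,6.00): a=-3.2647, h=3.7870
  candidates: C₊=(-1.9938,0.2727) cross=5.261; C₋=(2.5148,-5.8133) cross=-5.261
  mode - wants cross < 0 → take C=(2.5148,-5.8133) (cross=-5.261)
ex = (C−B)/|BC| = (-0.0738,-0.9973); ey = (0.9973,-0.0738)
P = B + -1.91·ex + -3.09·ey = (-0.0568,1.3059)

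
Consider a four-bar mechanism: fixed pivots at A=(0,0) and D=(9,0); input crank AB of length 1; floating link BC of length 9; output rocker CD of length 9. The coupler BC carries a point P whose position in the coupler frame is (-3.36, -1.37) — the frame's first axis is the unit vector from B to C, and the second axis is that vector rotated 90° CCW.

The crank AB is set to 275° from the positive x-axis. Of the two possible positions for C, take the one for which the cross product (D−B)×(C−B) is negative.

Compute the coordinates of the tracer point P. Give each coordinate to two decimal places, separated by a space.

A=(0,0), D=(9.00,0)
B = A + 1.00·(cos275°, sin275°) = (0.0872, -0.9962)
|BD| = 8.9683
circle(B,9.00) ∩ circle(D,9.00): a=4.4842, h=7.8033
  candidates: C₊=(3.6768,7.2570) cross=69.983; C₋=(5.4104,-8.2532) cross=-69.983
  mode - wants cross < 0 → take C=(5.4104,-8.2532) (cross=-69.983)
ex = (C−B)/|BC| = (0.5915,-0.8063); ey = (0.8063,0.5915)
P = B + -3.36·ex + -1.37·ey = (-3.0048,0.9028)

-3.00 0.90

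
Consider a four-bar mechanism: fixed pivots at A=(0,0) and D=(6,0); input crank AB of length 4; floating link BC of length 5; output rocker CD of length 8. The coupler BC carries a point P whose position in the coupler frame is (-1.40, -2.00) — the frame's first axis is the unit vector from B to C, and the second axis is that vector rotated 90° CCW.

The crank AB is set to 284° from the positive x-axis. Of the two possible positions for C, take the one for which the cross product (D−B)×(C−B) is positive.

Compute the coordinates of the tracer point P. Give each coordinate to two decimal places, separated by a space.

A=(0,0), D=(6.00,0)
B = A + 4.00·(cos284°, sin284°) = (0.9677, -3.8812)
|BD| = 6.3551
circle(B,5.00) ∩ circle(D,8.00): a=0.1092, h=4.9988
  candidates: C₊=(-1.9987,0.1438) cross=31.768; C₋=(4.1070,-7.7728) cross=-31.768
  mode + wants cross > 0 → take C=(-1.9987,0.1438) (cross=31.768)
ex = (C−B)/|BC| = (-0.5933,0.8050); ey = (-0.8050,-0.5933)
P = B + -1.40·ex + -2.00·ey = (3.4083,-3.8216)

3.41 -3.82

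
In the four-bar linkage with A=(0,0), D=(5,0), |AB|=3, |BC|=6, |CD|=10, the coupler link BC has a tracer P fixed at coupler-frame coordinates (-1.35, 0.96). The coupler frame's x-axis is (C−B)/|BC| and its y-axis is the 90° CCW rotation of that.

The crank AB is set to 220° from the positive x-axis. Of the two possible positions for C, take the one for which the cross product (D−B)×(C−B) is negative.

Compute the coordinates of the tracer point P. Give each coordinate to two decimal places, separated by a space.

-1.60 -0.43

A=(0,0), D=(5.00,0)
B = A + 3.00·(cos220°, sin220°) = (-2.2981, -1.9284)
|BD| = 7.5486
circle(B,6.00) ∩ circle(D,10.00): a=-0.4649, h=5.9820
  candidates: C₊=(-4.2758,3.7364) cross=45.155; C₋=(-1.2195,-7.8306) cross=-45.155
  mode - wants cross < 0 → take C=(-1.2195,-7.8306) (cross=-45.155)
ex = (C−B)/|BC| = (0.1798,-0.9837); ey = (0.9837,0.1798)
P = B + -1.35·ex + 0.96·ey = (-1.5965,-0.4278)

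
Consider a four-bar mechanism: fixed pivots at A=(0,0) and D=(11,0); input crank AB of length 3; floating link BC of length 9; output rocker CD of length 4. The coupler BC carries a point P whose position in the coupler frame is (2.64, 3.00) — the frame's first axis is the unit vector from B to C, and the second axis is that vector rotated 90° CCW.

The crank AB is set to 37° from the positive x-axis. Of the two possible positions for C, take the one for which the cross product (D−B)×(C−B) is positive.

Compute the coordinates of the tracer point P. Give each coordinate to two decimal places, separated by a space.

A=(0,0), D=(11.00,0)
B = A + 3.00·(cos37°, sin37°) = (2.3959, 1.8054)
|BD| = 8.7915
circle(B,9.00) ∩ circle(D,4.00): a=8.0925, h=3.9385
  candidates: C₊=(11.1247,3.9981) cross=34.625; C₋=(9.5071,-3.7110) cross=-34.625
  mode + wants cross > 0 → take C=(11.1247,3.9981) (cross=34.625)
ex = (C−B)/|BC| = (0.9699,0.2436); ey = (-0.2436,0.9699)
P = B + 2.64·ex + 3.00·ey = (4.2255,5.3582)

4.23 5.36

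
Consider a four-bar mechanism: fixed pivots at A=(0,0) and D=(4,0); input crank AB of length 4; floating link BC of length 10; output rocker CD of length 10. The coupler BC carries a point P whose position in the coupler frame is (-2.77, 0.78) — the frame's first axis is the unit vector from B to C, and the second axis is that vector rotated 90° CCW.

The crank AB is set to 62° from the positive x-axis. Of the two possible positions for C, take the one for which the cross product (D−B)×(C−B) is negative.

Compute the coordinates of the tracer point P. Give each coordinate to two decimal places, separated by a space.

4.44 4.85

A=(0,0), D=(4.00,0)
B = A + 4.00·(cos62°, sin62°) = (1.8779, 3.5318)
|BD| = 4.1203
circle(B,10.00) ∩ circle(D,10.00): a=2.0602, h=9.7855
  candidates: C₊=(11.3267,6.8058) cross=40.319; C₋=(-5.4489,-3.2740) cross=-40.319
  mode - wants cross < 0 → take C=(-5.4489,-3.2740) (cross=-40.319)
ex = (C−B)/|BC| = (-0.7327,-0.6806); ey = (0.6806,-0.7327)
P = B + -2.77·ex + 0.78·ey = (4.4382,4.8455)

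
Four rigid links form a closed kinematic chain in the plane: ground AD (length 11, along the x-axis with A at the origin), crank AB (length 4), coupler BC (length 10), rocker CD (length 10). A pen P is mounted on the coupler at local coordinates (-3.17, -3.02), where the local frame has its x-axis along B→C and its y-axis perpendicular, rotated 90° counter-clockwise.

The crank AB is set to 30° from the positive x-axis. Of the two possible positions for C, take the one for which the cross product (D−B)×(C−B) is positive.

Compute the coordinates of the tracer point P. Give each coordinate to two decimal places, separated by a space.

A=(0,0), D=(11.00,0)
B = A + 4.00·(cos30°, sin30°) = (3.4641, 2.0000)
|BD| = 7.7968
circle(B,10.00) ∩ circle(D,10.00): a=3.8984, h=9.2088
  candidates: C₊=(9.5943,9.9007) cross=71.799; C₋=(4.8698,-7.9007) cross=-71.799
  mode + wants cross > 0 → take C=(9.5943,9.9007) (cross=71.799)
ex = (C−B)/|BC| = (0.6130,0.7901); ey = (-0.7901,0.6130)
P = B + -3.17·ex + -3.02·ey = (3.9069,-2.3558)

3.91 -2.36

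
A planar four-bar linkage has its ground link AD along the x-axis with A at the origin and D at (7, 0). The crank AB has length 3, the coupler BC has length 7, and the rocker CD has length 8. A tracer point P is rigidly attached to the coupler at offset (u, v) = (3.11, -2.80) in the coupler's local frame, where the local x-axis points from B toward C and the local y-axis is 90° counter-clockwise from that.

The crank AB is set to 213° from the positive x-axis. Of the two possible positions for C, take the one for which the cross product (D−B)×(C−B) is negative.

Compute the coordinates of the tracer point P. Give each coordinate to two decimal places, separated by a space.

A=(0,0), D=(7.00,0)
B = A + 3.00·(cos213°, sin213°) = (-2.5160, -1.6339)
|BD| = 9.6553
circle(B,7.00) ∩ circle(D,8.00): a=4.0509, h=5.7088
  candidates: C₊=(0.5103,4.6781) cross=55.120; C₋=(2.4425,-6.5749) cross=-55.120
  mode - wants cross < 0 → take C=(2.4425,-6.5749) (cross=-55.120)
ex = (C−B)/|BC| = (0.7084,-0.7059); ey = (0.7059,0.7084)
P = B + 3.11·ex + -2.80·ey = (-2.2894,-5.8125)

-2.29 -5.81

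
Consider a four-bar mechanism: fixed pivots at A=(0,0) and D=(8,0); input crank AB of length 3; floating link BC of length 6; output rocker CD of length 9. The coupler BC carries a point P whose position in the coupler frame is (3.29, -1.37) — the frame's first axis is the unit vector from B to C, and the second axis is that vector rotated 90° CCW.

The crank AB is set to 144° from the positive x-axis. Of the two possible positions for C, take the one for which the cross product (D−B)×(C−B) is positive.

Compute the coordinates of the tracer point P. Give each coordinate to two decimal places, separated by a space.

0.78 3.33

A=(0,0), D=(8.00,0)
B = A + 3.00·(cos144°, sin144°) = (-2.4271, 1.7634)
|BD| = 10.5751
circle(B,6.00) ∩ circle(D,9.00): a=3.1599, h=5.1005
  candidates: C₊=(1.5391,6.2655) cross=53.938; C₋=(-0.1619,-3.7926) cross=-53.938
  mode + wants cross > 0 → take C=(1.5391,6.2655) (cross=53.938)
ex = (C−B)/|BC| = (0.6610,0.7504); ey = (-0.7504,0.6610)
P = B + 3.29·ex + -1.37·ey = (0.7757,3.3264)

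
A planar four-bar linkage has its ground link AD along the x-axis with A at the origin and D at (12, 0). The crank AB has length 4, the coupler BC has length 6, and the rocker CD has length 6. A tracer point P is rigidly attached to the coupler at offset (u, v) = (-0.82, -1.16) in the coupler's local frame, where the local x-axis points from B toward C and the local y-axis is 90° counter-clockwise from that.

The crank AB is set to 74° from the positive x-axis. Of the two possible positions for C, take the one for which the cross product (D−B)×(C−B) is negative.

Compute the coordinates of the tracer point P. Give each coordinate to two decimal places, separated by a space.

-0.24 3.37

A=(0,0), D=(12.00,0)
B = A + 4.00·(cos74°, sin74°) = (1.1025, 3.8450)
|BD| = 11.5559
circle(B,6.00) ∩ circle(D,6.00): a=5.7779, h=1.6172
  candidates: C₊=(7.0894,3.4476) cross=18.688; C₋=(6.0132,0.3975) cross=-18.688
  mode - wants cross < 0 → take C=(6.0132,0.3975) (cross=-18.688)
ex = (C−B)/|BC| = (0.8184,-0.5746); ey = (0.5746,0.8184)
P = B + -0.82·ex + -1.16·ey = (-0.2351,3.3668)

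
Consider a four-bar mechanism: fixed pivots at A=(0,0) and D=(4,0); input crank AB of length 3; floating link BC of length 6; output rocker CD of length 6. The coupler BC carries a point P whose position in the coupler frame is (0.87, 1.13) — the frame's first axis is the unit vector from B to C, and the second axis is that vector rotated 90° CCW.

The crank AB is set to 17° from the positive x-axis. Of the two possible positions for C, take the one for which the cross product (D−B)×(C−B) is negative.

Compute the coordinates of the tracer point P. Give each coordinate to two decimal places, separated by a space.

3.39 -0.45

A=(0,0), D=(4.00,0)
B = A + 3.00·(cos17°, sin17°) = (2.8689, 0.8771)
|BD| = 1.4313
circle(B,6.00) ∩ circle(D,6.00): a=0.7157, h=5.9572
  candidates: C₊=(7.0850,5.1461) cross=8.527; C₋=(-0.2161,-4.2690) cross=-8.527
  mode - wants cross < 0 → take C=(-0.2161,-4.2690) (cross=-8.527)
ex = (C−B)/|BC| = (-0.5142,-0.8577); ey = (0.8577,-0.5142)
P = B + 0.87·ex + 1.13·ey = (3.3908,-0.4501)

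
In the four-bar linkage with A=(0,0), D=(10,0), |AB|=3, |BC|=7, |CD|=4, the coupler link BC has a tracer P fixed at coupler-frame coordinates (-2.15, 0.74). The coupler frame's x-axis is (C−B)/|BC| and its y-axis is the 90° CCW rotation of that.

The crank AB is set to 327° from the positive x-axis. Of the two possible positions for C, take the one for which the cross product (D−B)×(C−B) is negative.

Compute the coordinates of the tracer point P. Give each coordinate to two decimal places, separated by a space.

0.72 -0.24

A=(0,0), D=(10.00,0)
B = A + 3.00·(cos327°, sin327°) = (2.5160, -1.6339)
|BD| = 7.6603
circle(B,7.00) ∩ circle(D,4.00): a=5.9841, h=3.6319
  candidates: C₊=(7.5877,3.1908) cross=27.821; C₋=(9.1371,-3.9058) cross=-27.821
  mode - wants cross < 0 → take C=(9.1371,-3.9058) (cross=-27.821)
ex = (C−B)/|BC| = (0.9459,-0.3246); ey = (0.3246,0.9459)
P = B + -2.15·ex + 0.74·ey = (0.7226,-0.2362)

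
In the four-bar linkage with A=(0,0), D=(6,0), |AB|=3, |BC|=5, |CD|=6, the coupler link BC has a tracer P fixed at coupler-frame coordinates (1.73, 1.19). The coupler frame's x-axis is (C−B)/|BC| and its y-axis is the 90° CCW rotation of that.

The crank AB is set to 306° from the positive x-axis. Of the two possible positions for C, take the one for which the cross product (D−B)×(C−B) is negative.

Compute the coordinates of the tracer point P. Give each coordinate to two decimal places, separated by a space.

A=(0,0), D=(6.00,0)
B = A + 3.00·(cos306°, sin306°) = (1.7634, -2.4271)
|BD| = 4.8826
circle(B,5.00) ∩ circle(D,6.00): a=1.3148, h=4.8240
  candidates: C₊=(0.5063,2.4124) cross=23.554; C₋=(5.3022,-5.9593) cross=-23.554
  mode - wants cross < 0 → take C=(5.3022,-5.9593) (cross=-23.554)
ex = (C−B)/|BC| = (0.7078,-0.7064); ey = (0.7064,0.7078)
P = B + 1.73·ex + 1.19·ey = (3.8285,-2.8070)

3.83 -2.81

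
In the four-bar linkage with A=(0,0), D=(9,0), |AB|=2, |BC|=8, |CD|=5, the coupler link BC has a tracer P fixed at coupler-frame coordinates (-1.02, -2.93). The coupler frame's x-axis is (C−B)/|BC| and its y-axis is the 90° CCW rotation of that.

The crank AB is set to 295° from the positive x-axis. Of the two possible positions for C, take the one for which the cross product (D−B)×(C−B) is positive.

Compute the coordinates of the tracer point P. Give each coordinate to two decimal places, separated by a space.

2.34 -4.53

A=(0,0), D=(9.00,0)
B = A + 2.00·(cos295°, sin295°) = (0.8452, -1.8126)
|BD| = 8.3538
circle(B,8.00) ∩ circle(D,5.00): a=6.5112, h=4.6481
  candidates: C₊=(6.1927,4.1375) cross=38.829; C₋=(8.2098,-4.9372) cross=-38.829
  mode + wants cross > 0 → take C=(6.1927,4.1375) (cross=38.829)
ex = (C−B)/|BC| = (0.6684,0.7438); ey = (-0.7438,0.6684)
P = B + -1.02·ex + -2.93·ey = (2.3427,-4.5298)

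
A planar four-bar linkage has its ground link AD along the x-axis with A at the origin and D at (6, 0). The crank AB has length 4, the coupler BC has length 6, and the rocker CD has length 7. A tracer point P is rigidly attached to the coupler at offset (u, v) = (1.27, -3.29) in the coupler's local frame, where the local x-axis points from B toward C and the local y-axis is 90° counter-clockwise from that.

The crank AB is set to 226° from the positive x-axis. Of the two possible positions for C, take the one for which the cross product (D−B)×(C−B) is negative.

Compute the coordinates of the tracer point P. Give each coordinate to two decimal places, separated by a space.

-3.39 -6.35

A=(0,0), D=(6.00,0)
B = A + 4.00·(cos226°, sin226°) = (-2.7786, -2.8774)
|BD| = 9.2382
circle(B,6.00) ∩ circle(D,7.00): a=3.9155, h=4.5463
  candidates: C₊=(-0.4739,2.6624) cross=42.000; C₋=(2.3581,-5.9780) cross=-42.000
  mode - wants cross < 0 → take C=(2.3581,-5.9780) (cross=-42.000)
ex = (C−B)/|BC| = (0.8561,-0.5168); ey = (0.5168,0.8561)
P = B + 1.27·ex + -3.29·ey = (-3.3915,-6.3503)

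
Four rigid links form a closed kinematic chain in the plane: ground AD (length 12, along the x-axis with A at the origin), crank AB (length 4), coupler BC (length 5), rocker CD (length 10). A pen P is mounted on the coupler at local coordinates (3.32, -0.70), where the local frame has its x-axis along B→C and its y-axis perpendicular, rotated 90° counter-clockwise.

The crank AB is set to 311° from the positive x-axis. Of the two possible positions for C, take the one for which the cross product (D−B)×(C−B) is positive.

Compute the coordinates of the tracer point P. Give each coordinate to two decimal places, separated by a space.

3.04 0.35

A=(0,0), D=(12.00,0)
B = A + 4.00·(cos311°, sin311°) = (2.6242, -3.0188)
|BD| = 9.8498
circle(B,5.00) ∩ circle(D,10.00): a=1.1177, h=4.8735
  candidates: C₊=(2.1945,1.9627) cross=48.003; C₋=(5.1818,-7.3152) cross=-48.003
  mode + wants cross > 0 → take C=(2.1945,1.9627) (cross=48.003)
ex = (C−B)/|BC| = (-0.0859,0.9963); ey = (-0.9963,-0.0859)
P = B + 3.32·ex + -0.70·ey = (3.0363,0.3490)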